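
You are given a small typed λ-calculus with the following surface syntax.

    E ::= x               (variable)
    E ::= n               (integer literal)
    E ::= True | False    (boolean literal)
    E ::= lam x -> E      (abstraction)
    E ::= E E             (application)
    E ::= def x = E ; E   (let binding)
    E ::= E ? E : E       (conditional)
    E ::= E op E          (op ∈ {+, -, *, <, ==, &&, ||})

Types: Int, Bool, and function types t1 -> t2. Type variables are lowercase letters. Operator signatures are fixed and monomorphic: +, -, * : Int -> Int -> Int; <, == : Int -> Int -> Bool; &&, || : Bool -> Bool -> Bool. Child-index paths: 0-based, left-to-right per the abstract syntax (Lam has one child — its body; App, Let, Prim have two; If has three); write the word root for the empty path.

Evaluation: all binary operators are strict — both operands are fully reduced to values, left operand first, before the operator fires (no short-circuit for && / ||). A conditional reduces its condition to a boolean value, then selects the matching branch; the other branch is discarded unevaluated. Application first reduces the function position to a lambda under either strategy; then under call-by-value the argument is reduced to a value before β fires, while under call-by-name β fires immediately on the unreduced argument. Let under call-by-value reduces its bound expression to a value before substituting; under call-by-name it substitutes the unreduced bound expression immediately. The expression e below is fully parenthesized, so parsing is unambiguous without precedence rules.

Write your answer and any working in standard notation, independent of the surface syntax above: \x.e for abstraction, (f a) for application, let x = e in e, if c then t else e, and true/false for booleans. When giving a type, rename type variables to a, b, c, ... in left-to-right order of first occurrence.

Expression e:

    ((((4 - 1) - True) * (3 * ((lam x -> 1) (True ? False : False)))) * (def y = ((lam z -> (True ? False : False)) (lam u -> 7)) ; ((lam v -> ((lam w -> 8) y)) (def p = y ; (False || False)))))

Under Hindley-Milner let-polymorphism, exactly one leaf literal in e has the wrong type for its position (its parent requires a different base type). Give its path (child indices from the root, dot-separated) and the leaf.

Answer: 0.0.1 : true

Trace:
  unify Int ~ Int
  unify Int ~ Int
  unify Int ~ Int
  unify Bool ~ Int
  FAIL: mismatch Bool ~ Int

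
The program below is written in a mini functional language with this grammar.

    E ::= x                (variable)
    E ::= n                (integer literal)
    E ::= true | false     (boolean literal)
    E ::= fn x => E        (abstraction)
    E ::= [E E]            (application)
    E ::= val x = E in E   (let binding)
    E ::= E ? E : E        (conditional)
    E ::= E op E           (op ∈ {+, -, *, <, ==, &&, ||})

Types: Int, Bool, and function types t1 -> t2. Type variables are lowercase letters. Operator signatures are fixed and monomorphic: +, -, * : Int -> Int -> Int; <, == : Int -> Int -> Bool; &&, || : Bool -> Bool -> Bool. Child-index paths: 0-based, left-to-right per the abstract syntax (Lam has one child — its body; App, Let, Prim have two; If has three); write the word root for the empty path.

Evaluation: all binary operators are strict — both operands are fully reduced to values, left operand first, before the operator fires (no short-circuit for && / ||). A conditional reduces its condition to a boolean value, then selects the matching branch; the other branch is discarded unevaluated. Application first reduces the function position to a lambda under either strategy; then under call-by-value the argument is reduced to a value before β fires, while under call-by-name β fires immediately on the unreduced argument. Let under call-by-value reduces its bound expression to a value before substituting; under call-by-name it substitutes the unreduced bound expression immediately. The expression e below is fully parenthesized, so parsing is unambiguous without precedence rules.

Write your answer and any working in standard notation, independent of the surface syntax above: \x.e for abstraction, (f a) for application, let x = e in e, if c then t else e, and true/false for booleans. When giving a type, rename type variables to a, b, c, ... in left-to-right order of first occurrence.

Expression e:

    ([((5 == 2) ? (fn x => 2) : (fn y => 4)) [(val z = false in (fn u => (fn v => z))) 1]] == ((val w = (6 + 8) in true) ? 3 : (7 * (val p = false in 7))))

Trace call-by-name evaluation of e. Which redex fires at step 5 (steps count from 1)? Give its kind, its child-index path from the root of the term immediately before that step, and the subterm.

Answer: if at 1 : (if true then 3 else (7 * (let p = false in 7)))

Derivation:
step 0: (((if (5 == 2) then (\x.2) else (\y.4)) ((let z = false in (\u.(\v.z))) 1)) == (if (let w = (6 + 8) in true) then 3 else (7 * (let p = false in 7))))
step 1: [delta@0.0.0] (((if false then (\x.2) else (\y.4)) ((let z = false in (\u.(\v.z))) 1)) == (if (let w = (6 + 8) in true) then 3 else (7 * (let p = false in 7))))
step 2: [if@0.0] (((\y.4) ((let z = false in (\u.(\v.z))) 1)) == (if (let w = (6 + 8) in true) then 3 else (7 * (let p = false in 7))))
step 3: [beta@0] (4 == (if (let w = (6 + 8) in true) then 3 else (7 * (let p = false in 7))))
step 4: [let@1.0] (4 == (if true then 3 else (7 * (let p = false in 7))))
step 5: [if@1] (4 == 3)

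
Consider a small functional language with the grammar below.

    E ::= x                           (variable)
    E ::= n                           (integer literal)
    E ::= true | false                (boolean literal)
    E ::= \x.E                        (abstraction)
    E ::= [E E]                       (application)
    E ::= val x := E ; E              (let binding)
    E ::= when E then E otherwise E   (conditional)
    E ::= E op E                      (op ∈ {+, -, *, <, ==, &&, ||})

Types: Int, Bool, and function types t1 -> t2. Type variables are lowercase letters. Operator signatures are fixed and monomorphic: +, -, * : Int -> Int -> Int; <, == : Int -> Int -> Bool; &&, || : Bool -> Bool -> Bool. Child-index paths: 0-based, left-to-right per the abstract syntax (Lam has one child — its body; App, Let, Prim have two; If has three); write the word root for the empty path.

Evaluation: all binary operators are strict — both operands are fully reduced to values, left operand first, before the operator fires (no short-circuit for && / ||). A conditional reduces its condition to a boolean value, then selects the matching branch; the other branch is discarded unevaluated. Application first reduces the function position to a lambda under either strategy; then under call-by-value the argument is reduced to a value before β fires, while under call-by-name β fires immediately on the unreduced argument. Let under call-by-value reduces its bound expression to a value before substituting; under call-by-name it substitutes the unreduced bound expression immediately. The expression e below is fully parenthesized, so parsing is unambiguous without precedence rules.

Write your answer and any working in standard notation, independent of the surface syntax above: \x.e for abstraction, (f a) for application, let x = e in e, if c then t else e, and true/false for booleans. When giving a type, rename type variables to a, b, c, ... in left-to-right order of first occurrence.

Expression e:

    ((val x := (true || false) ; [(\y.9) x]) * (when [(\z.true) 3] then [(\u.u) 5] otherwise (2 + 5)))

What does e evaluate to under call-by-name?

Working:
step 0: ((let x = (true || false) in ((\y.9) x)) * (if ((\z.true) 3) then ((\u.u) 5) else (2 + 5)))
step 1: [let@0] (((\y.9) (true || false)) * (if ((\z.true) 3) then ((\u.u) 5) else (2 + 5)))
step 2: [beta@0] (9 * (if ((\z.true) 3) then ((\u.u) 5) else (2 + 5)))
step 3: [beta@1.0] (9 * (if true then ((\u.u) 5) else (2 + 5)))
step 4: [if@1] (9 * ((\u.u) 5))
step 5: [beta@1] (9 * 5)
step 6: [delta@root] 45

Answer: 45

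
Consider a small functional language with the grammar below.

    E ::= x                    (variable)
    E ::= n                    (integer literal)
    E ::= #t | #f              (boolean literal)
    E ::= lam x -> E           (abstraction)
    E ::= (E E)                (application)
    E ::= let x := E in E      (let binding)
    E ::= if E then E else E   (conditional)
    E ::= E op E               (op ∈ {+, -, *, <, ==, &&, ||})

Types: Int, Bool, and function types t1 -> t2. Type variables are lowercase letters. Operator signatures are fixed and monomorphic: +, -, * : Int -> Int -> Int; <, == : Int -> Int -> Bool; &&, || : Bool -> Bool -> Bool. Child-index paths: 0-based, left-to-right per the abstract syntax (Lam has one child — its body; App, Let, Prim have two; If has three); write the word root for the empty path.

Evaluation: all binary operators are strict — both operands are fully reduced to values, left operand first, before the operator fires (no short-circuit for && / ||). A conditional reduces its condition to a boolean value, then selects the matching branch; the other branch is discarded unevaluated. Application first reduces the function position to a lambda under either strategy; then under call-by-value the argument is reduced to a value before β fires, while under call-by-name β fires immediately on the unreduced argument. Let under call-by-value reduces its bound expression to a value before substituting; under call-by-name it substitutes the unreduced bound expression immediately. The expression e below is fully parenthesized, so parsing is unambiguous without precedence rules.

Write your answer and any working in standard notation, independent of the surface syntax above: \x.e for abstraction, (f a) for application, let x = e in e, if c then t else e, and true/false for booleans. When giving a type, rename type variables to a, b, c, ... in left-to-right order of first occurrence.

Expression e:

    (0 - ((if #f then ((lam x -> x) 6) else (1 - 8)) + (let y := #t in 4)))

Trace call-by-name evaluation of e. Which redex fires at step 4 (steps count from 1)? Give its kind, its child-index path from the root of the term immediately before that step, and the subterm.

Answer: delta at 1 : (-7 + 4)

Working:
step 0: (0 - ((if false then ((\x.x) 6) else (1 - 8)) + (let y = true in 4)))
step 1: [if@1.0] (0 - ((1 - 8) + (let y = true in 4)))
step 2: [delta@1.0] (0 - (-7 + (let y = true in 4)))
step 3: [let@1.1] (0 - (-7 + 4))
step 4: [delta@1] (0 - -3)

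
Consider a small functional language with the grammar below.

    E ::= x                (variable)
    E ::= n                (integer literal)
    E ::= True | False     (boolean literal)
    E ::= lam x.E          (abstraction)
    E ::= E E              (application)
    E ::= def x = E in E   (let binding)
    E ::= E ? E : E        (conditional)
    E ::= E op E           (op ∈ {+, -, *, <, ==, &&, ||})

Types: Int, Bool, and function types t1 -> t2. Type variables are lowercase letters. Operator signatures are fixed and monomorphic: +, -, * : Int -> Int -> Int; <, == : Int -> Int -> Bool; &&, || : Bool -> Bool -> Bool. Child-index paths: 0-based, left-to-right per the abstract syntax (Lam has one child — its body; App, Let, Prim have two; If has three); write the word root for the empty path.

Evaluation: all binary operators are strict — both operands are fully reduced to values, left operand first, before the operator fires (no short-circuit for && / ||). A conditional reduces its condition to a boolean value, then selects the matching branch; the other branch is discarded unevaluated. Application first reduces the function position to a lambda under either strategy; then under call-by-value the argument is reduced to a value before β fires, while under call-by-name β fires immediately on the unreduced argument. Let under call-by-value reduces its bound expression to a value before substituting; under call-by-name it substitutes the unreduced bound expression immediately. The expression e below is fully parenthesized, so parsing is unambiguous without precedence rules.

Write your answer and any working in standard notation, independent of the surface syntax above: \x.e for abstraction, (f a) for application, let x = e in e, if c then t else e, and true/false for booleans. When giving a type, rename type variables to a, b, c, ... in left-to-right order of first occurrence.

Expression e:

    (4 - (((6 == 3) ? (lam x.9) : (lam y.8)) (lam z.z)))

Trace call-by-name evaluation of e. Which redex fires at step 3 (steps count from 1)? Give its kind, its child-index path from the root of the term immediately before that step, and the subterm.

Derivation:
step 0: (4 - ((if (6 == 3) then (\x.9) else (\y.8)) (\z.z)))
step 1: [delta@1.0.0] (4 - ((if false then (\x.9) else (\y.8)) (\z.z)))
step 2: [if@1.0] (4 - ((\y.8) (\z.z)))
step 3: [beta@1] (4 - 8)

Answer: beta at 1 : ((\y.8) (\z.z))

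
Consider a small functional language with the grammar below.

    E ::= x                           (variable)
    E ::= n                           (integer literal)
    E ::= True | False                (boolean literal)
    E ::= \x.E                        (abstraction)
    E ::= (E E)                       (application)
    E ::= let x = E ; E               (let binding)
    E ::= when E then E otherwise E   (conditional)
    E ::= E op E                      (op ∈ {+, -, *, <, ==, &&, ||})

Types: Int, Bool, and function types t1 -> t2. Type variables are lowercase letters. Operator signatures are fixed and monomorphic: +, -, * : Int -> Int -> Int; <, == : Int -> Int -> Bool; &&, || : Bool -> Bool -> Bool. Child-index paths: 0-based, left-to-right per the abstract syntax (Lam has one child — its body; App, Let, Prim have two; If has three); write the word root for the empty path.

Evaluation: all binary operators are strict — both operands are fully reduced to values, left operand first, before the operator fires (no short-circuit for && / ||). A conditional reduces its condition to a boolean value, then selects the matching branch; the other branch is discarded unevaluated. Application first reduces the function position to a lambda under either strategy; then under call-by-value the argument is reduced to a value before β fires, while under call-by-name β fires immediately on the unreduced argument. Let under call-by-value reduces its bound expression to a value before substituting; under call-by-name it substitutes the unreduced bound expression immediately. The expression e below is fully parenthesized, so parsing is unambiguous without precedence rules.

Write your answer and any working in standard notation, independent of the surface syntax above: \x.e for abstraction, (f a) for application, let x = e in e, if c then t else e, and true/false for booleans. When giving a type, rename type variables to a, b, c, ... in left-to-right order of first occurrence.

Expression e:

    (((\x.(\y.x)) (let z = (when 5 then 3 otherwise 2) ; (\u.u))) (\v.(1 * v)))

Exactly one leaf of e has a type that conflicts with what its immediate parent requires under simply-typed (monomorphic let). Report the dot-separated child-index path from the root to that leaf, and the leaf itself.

Answer: 0.1.0.0 : 5

Derivation:
x : a
\y._ : b -> a
\x._ : a -> b -> a
  unify Int ~ Bool
  FAIL: mismatch Int ~ Bool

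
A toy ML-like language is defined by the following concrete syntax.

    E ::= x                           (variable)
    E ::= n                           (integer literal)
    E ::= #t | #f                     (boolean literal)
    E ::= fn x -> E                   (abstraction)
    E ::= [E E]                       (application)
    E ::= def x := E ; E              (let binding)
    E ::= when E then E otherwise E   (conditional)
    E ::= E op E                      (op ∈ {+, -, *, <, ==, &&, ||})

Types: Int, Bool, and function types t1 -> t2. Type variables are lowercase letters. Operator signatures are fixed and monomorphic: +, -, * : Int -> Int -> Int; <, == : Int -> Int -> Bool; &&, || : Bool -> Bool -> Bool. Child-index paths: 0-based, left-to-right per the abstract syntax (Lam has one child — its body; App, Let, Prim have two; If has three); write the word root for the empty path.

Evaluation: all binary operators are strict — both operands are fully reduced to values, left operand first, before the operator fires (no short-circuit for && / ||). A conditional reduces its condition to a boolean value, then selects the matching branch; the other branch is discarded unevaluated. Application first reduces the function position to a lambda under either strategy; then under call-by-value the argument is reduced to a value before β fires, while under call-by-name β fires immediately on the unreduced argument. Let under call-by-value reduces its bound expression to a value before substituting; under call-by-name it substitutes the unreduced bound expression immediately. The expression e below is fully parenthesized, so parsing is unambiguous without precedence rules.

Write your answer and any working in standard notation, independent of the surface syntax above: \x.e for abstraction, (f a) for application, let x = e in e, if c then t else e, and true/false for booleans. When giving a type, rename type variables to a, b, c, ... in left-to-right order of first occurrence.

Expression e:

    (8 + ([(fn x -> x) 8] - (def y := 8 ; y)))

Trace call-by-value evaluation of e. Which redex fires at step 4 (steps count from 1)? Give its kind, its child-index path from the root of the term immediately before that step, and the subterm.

Answer: delta at root : (8 + 0)

Derivation:
step 0: (8 + (((\x.x) 8) - (let y = 8 in y)))
step 1: [beta@1.0] (8 + (8 - (let y = 8 in y)))
step 2: [let@1.1] (8 + (8 - 8))
step 3: [delta@1] (8 + 0)
step 4: [delta@root] 8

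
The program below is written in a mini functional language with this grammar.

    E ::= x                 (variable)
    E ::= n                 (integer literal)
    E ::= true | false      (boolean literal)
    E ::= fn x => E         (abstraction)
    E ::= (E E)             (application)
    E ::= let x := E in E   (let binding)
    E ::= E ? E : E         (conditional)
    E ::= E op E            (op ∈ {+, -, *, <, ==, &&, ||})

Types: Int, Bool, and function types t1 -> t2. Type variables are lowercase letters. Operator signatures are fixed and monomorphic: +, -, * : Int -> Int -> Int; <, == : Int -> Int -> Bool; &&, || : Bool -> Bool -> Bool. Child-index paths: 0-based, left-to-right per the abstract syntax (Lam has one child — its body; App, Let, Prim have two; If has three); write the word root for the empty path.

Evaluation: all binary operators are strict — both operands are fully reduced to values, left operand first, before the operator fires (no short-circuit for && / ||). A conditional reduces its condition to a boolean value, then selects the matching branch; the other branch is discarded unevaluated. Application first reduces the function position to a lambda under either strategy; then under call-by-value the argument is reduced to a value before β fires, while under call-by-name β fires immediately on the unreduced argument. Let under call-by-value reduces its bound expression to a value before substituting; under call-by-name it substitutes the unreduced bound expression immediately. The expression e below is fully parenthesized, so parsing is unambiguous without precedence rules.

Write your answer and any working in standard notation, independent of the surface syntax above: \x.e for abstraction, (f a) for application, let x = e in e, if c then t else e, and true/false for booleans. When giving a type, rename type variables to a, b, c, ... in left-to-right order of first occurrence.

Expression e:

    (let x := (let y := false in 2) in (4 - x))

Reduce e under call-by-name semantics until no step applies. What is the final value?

Answer: 2

Trace:
step 0: (let x = (let y = false in 2) in (4 - x))
step 1: [let@root] (4 - (let y = false in 2))
step 2: [let@1] (4 - 2)
step 3: [delta@root] 2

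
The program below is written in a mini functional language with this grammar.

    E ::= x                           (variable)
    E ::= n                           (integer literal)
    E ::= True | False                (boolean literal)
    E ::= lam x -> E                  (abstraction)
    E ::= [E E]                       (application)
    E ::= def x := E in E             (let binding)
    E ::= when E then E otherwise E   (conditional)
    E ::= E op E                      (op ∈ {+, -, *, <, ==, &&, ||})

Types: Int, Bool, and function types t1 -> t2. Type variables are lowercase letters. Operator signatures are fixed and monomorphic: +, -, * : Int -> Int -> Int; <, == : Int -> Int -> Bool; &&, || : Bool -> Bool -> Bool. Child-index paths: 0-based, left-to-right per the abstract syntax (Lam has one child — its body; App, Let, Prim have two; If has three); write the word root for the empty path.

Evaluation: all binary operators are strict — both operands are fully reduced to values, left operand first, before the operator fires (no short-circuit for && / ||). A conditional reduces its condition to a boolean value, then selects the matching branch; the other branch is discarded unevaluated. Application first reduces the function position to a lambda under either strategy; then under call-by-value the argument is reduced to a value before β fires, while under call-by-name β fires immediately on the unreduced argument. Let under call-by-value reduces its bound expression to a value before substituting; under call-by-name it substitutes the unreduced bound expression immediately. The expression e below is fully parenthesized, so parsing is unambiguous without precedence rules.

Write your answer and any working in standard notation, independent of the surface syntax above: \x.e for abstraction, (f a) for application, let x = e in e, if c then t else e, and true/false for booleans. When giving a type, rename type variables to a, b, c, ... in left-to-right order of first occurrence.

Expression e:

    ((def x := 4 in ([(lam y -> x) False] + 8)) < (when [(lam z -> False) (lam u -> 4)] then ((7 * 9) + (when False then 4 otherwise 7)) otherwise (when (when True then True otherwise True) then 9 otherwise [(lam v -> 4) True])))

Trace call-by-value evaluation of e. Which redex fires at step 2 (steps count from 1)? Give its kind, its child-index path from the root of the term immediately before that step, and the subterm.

Derivation:
step 0: ((let x = 4 in (((\y.x) false) + 8)) < (if ((\z.false) (\u.4)) then ((7 * 9) + (if false then 4 else 7)) else (if (if true then true else true) then 9 else ((\v.4) true))))
step 1: [let@0] ((((\y.4) false) + 8) < (if ((\z.false) (\u.4)) then ((7 * 9) + (if false then 4 else 7)) else (if (if true then true else true) then 9 else ((\v.4) true))))
step 2: [beta@0.0] ((4 + 8) < (if ((\z.false) (\u.4)) then ((7 * 9) + (if false then 4 else 7)) else (if (if true then true else true) then 9 else ((\v.4) true))))

Answer: beta at 0.0 : ((\y.4) false)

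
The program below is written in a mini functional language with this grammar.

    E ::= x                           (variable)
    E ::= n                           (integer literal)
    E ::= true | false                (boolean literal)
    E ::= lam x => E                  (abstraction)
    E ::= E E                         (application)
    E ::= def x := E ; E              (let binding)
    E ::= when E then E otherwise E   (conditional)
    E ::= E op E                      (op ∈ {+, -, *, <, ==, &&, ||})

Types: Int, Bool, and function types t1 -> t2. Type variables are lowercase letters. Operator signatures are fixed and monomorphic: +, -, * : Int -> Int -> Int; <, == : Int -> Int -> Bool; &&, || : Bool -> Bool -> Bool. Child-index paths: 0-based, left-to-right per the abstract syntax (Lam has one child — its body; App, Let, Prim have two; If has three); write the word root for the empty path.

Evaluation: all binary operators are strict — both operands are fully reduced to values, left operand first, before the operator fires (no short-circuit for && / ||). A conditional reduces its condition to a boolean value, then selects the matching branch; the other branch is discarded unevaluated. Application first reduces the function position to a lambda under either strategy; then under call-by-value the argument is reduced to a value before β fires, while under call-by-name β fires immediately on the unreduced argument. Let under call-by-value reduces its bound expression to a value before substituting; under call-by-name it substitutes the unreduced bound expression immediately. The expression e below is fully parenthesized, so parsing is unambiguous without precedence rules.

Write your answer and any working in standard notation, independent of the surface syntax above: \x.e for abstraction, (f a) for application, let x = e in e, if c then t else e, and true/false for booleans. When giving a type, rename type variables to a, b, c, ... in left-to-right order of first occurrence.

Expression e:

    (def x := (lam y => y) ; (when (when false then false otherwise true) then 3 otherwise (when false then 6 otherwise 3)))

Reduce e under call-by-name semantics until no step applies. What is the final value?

Working:
step 0: (let x = (\y.y) in (if (if false then false else true) then 3 else (if false then 6 else 3)))
step 1: [let@root] (if (if false then false else true) then 3 else (if false then 6 else 3))
step 2: [if@0] (if true then 3 else (if false then 6 else 3))
step 3: [if@root] 3

Answer: 3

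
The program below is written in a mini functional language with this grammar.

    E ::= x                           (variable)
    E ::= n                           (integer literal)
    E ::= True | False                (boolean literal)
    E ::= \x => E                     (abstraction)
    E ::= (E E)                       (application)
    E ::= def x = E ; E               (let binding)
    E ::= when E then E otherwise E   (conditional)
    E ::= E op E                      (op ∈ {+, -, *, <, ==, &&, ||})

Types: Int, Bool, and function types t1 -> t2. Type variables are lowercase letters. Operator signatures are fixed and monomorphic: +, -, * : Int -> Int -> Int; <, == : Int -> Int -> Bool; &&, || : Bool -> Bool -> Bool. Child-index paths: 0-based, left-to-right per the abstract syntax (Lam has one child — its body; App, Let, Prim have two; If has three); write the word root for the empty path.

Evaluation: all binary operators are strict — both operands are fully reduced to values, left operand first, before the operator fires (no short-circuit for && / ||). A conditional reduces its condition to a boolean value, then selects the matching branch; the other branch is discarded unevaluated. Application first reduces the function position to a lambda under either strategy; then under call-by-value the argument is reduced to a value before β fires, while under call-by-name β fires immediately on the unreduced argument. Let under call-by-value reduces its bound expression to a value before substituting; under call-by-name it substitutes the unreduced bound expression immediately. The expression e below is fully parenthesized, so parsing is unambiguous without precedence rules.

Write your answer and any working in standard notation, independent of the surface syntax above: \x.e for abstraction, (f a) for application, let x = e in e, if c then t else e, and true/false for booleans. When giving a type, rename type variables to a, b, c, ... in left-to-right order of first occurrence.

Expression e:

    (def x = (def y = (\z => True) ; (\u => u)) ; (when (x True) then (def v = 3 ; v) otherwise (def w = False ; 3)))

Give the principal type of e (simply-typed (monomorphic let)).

Trace:
\z._ : a -> Bool
let y : a -> Bool
u : b
\u._ : b -> b
let x : b -> b
x : b -> b
  unify b -> b ~ Bool -> c
  unify b ~ Bool
  unify Bool ~ c
_ _ : Bool
  unify Bool ~ Bool
let v : Int
v : Int
let w : Bool
  unify Int ~ Int

Answer: Int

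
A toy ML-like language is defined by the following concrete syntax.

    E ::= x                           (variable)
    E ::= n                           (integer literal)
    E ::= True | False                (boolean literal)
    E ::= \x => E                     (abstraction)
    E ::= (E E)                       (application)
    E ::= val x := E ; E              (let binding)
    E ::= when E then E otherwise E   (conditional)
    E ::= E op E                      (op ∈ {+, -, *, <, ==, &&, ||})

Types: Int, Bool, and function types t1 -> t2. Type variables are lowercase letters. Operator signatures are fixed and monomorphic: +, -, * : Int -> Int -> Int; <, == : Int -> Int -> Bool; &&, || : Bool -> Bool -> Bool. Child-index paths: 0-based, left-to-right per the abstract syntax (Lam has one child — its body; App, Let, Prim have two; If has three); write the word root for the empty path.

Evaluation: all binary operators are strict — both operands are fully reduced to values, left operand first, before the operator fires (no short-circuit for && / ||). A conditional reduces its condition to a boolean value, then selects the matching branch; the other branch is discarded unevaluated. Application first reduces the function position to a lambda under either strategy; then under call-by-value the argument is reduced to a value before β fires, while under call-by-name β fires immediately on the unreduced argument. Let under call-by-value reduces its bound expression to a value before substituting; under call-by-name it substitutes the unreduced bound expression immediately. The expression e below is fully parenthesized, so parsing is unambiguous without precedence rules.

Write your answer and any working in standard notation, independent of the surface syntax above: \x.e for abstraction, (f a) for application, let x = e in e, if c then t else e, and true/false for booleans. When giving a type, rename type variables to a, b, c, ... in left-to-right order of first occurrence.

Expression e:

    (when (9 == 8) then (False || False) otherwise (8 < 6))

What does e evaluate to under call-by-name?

Answer: false

Working:
step 0: (if (9 == 8) then (false || false) else (8 < 6))
step 1: [delta@0] (if false then (false || false) else (8 < 6))
step 2: [if@root] (8 < 6)
step 3: [delta@root] false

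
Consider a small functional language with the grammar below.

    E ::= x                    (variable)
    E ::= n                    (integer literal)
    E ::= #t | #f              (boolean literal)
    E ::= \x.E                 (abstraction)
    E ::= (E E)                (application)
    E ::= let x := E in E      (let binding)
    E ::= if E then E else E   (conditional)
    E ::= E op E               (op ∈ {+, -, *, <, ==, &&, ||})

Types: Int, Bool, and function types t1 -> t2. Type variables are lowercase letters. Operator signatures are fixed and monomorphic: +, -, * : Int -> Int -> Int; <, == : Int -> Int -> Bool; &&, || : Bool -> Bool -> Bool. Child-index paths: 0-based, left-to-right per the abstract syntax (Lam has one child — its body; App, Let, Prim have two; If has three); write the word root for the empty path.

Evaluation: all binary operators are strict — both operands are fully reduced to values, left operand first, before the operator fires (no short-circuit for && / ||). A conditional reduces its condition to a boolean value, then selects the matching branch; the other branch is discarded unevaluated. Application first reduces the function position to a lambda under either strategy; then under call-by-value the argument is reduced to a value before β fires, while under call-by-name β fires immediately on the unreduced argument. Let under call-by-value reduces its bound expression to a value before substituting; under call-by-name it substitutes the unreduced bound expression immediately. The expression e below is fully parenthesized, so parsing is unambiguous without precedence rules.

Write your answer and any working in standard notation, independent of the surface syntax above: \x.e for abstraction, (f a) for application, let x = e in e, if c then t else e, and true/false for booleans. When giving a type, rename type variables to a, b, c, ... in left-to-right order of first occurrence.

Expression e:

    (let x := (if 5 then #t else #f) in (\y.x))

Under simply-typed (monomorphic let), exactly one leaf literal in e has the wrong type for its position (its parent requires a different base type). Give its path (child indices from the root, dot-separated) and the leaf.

Working:
  unify Int ~ Bool
  FAIL: mismatch Int ~ Bool

Answer: 0.0 : 5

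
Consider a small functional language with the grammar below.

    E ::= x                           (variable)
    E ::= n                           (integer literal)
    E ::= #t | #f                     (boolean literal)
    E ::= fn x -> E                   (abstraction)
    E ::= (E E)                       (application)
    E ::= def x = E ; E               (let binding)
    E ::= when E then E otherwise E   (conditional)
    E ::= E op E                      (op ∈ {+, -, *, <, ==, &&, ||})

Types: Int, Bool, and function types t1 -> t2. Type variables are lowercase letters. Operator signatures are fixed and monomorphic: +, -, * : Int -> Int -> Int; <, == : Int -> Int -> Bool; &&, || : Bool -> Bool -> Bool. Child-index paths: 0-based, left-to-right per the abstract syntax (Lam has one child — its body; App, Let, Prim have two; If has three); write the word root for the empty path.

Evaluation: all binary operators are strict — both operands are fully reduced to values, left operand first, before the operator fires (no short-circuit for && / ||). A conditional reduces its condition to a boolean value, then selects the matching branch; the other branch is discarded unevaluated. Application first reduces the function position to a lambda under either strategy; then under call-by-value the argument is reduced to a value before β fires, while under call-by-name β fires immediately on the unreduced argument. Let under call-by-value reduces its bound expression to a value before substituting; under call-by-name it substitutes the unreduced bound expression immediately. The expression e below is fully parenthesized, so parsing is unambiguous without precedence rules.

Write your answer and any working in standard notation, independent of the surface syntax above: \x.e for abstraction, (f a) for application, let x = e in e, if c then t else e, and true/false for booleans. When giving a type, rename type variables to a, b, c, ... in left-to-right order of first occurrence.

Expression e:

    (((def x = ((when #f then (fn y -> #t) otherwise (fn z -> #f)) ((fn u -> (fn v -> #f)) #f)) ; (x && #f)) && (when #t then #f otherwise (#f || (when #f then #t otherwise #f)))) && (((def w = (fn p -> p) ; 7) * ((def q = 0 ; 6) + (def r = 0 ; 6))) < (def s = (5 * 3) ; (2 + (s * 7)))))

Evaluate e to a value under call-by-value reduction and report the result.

Answer: false

Trace:
step 0: (((let x = ((if false then (\y.true) else (\z.false)) ((\u.(\v.false)) false)) in (x && false)) && (if true then false else (false || (if false then true else false)))) && (((let w = (\p.p) in 7) * ((let q = 0 in 6) + (let r = 0 in 6))) < (let s = (5 * 3) in (2 + (s * 7)))))
step 1: [if@0.0.0.0] (((let x = ((\z.false) ((\u.(\v.false)) false)) in (x && false)) && (if true then false else (false || (if false then true else false)))) && (((let w = (\p.p) in 7) * ((let q = 0 in 6) + (let r = 0 in 6))) < (let s = (5 * 3) in (2 + (s * 7)))))
step 2: [beta@0.0.0.1] (((let x = ((\z.false) (\v.false)) in (x && false)) && (if true then false else (false || (if false then true else false)))) && (((let w = (\p.p) in 7) * ((let q = 0 in 6) + (let r = 0 in 6))) < (let s = (5 * 3) in (2 + (s * 7)))))
step 3: [beta@0.0.0] (((let x = false in (x && false)) && (if true then false else (false || (if false then true else false)))) && (((let w = (\p.p) in 7) * ((let q = 0 in 6) + (let r = 0 in 6))) < (let s = (5 * 3) in (2 + (s * 7)))))
step 4: [let@0.0] (((false && false) && (if true then false else (false || (if false then true else false)))) && (((let w = (\p.p) in 7) * ((let q = 0 in 6) + (let r = 0 in 6))) < (let s = (5 * 3) in (2 + (s * 7)))))
step 5: [delta@0.0] ((false && (if true then false else (false || (if false then true else false)))) && (((let w = (\p.p) in 7) * ((let q = 0 in 6) + (let r = 0 in 6))) < (let s = (5 * 3) in (2 + (s * 7)))))
step 6: [if@0.1] ((false && false) && (((let w = (\p.p) in 7) * ((let q = 0 in 6) + (let r = 0 in 6))) < (let s = (5 * 3) in (2 + (s * 7)))))
step 7: [delta@0] (false && (((let w = (\p.p) in 7) * ((let q = 0 in 6) + (let r = 0 in 6))) < (let s = (5 * 3) in (2 + (s * 7)))))
step 8: [let@1.0.0] (false && ((7 * ((let q = 0 in 6) + (let r = 0 in 6))) < (let s = (5 * 3) in (2 + (s * 7)))))
step 9: [let@1.0.1.0] (false && ((7 * (6 + (let r = 0 in 6))) < (let s = (5 * 3) in (2 + (s * 7)))))
step 10: [let@1.0.1.1] (false && ((7 * (6 + 6)) < (let s = (5 * 3) in (2 + (s * 7)))))
step 11: [delta@1.0.1] (false && ((7 * 12) < (let s = (5 * 3) in (2 + (s * 7)))))
step 12: [delta@1.0] (false && (84 < (let s = (5 * 3) in (2 + (s * 7)))))
step 13: [delta@1.1.0] (false && (84 < (let s = 15 in (2 + (s * 7)))))
step 14: [let@1.1] (false && (84 < (2 + (15 * 7))))
step 15: [delta@1.1.1] (false && (84 < (2 + 105)))
step 16: [delta@1.1] (false && (84 < 107))
step 17: [delta@1] (false && true)
step 18: [delta@root] false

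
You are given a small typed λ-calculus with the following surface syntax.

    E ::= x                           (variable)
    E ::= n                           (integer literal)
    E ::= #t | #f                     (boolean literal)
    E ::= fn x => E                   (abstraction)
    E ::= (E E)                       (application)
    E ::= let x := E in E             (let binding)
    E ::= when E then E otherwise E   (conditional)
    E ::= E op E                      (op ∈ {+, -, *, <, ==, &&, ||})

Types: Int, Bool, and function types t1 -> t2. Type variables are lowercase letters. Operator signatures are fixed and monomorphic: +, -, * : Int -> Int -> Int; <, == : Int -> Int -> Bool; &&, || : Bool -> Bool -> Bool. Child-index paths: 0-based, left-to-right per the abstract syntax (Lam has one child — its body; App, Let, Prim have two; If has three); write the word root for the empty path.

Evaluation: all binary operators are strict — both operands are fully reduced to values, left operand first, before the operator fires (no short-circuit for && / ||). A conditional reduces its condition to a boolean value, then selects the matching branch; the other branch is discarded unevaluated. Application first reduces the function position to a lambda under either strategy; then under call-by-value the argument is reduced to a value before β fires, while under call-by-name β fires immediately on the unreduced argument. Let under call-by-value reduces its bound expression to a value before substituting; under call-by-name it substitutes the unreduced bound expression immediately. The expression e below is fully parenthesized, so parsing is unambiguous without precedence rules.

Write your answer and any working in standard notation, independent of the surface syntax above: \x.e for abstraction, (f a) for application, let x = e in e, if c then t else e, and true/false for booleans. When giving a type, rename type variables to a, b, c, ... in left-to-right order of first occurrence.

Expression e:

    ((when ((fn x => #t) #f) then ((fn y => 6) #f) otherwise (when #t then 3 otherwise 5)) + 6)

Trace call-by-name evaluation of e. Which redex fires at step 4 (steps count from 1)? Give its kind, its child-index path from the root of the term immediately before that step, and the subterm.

Answer: delta at root : (6 + 6)

Trace:
step 0: ((if ((\x.true) false) then ((\y.6) false) else (if true then 3 else 5)) + 6)
step 1: [beta@0.0] ((if true then ((\y.6) false) else (if true then 3 else 5)) + 6)
step 2: [if@0] (((\y.6) false) + 6)
step 3: [beta@0] (6 + 6)
step 4: [delta@root] 12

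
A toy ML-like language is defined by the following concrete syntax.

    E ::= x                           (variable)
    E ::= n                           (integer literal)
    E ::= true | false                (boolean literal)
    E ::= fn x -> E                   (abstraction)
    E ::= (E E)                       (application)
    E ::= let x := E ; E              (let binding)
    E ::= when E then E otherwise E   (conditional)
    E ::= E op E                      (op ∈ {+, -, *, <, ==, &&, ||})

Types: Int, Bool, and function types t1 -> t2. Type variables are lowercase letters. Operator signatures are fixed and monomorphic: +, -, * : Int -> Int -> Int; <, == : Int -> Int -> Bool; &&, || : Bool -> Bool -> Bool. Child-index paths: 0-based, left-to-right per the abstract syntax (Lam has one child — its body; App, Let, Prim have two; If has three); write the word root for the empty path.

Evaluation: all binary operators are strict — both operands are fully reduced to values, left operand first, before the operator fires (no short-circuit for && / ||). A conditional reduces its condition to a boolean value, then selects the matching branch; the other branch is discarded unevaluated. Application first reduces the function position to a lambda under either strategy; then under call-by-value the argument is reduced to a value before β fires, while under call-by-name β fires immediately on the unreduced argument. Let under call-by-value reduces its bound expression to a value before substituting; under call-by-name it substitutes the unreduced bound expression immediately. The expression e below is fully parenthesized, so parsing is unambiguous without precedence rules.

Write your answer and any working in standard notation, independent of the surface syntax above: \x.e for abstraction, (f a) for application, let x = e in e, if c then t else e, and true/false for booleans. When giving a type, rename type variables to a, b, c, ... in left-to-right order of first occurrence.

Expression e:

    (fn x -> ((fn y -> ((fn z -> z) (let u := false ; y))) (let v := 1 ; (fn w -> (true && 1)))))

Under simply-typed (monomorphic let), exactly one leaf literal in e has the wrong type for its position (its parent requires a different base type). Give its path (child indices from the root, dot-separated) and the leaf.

Answer: 0.1.1.0.1 : 1

Trace:
z : c
\z._ : c -> c
let u : Bool
y : b
  unify c -> c ~ b -> d
  unify c ~ b
  unify b ~ d
_ _ : d
\y._ : d -> d
let v : Int
  unify Bool ~ Bool
  unify Int ~ Bool
  FAIL: mismatch Int ~ Bool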